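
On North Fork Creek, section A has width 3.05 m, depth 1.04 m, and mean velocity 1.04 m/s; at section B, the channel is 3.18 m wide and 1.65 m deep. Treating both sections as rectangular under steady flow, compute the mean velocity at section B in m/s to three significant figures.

0.629 m/s

Q = A₁V₁ = (3.05×1.04) × 1.04 = 3.299 m³/s
A₂ = 3.18 × 1.65 = 5.247 m²
V₂ = Q/A₂ = 3.299/5.247 = 0.6287 m/s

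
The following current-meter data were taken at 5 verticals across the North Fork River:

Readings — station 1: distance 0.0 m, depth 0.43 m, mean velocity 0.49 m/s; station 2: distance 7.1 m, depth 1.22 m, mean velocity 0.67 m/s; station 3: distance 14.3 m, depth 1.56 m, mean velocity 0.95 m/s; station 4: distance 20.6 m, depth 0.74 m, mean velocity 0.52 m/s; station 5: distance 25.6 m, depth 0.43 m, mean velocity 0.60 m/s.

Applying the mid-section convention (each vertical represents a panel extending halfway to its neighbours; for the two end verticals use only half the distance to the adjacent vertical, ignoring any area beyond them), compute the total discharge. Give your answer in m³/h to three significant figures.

w_1 = (7.1 − 0.0)/2 = 3.55 m; q_1 = 0.49 × 0.43 × 3.55 = 0.7480 m³/s
w_2 = (14.3 − 0.0)/2 = 7.15 m; q_2 = 0.67 × 1.22 × 7.15 = 5.844 m³/s
w_3 = (20.6 − 7.1)/2 = 6.75 m; q_3 = 0.95 × 1.56 × 6.75 = 10.00 m³/s
w_4 = (25.6 − 14.3)/2 = 5.65 m; q_4 = 0.52 × 0.74 × 5.65 = 2.174 m³/s
w_5 = (25.6 − 20.6)/2 = 2.5 m; q_5 = 0.60 × 0.43 × 2.5 = 0.6450 m³/s
Q = Σ qᵢ = 19.42 m³/s
= 19.42 × 3600 = 69890 m³/h

69900 m³/h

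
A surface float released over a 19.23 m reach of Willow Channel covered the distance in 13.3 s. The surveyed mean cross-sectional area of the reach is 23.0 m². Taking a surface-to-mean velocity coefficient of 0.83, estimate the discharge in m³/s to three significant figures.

v_surface = L / t̄ = 19.23 / 13.3 = 1.446 m/s
v_mean = 0.83 × 1.446 = 1.200 m/s
Q = A × v_mean = 23.0 × 1.200 = 27.60 m³/s

27.6 m³/s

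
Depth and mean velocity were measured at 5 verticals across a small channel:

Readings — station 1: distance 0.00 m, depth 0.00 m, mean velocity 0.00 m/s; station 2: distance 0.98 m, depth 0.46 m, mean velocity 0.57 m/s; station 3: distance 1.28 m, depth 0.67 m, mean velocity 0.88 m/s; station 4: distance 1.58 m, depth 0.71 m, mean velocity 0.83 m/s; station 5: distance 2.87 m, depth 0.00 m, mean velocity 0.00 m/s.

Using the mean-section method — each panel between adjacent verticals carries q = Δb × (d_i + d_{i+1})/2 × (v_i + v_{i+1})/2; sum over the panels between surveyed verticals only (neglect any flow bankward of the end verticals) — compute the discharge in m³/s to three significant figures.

Panel 1-2: Δb = 0.98 m, d̄ = (0.00+0.46)/2 = 0.23, v̄ = (0.00+0.57)/2 = 0.285 → q = 0.98×0.23×0.285 = 0.06424 m³/s
Panel 2-3: Δb = 0.3 m, d̄ = (0.46+0.67)/2 = 0.565, v̄ = (0.57+0.88)/2 = 0.725 → q = 0.3×0.565×0.725 = 0.1229 m³/s
Panel 3-4: Δb = 0.3 m, d̄ = (0.67+0.71)/2 = 0.69, v̄ = (0.88+0.83)/2 = 0.855 → q = 0.3×0.69×0.855 = 0.1770 m³/s
Panel 4-5: Δb = 1.29 m, d̄ = (0.71+0.00)/2 = 0.355, v̄ = (0.83+0.00)/2 = 0.415 → q = 1.29×0.355×0.415 = 0.1900 m³/s
Q = Σ q = 0.5542 m³/s

0.554 m³/s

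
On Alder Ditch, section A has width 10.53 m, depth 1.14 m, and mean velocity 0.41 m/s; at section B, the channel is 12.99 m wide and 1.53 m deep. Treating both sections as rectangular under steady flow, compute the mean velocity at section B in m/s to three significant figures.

Q = A₁V₁ = (10.53×1.14) × 0.41 = 4.922 m³/s
A₂ = 12.99 × 1.53 = 19.87 m²
V₂ = Q/A₂ = 4.922/19.87 = 0.2476 m/s

0.248 m/s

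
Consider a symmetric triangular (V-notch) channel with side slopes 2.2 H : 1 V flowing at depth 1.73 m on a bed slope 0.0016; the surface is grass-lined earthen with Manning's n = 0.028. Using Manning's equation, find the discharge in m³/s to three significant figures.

A = z·y² = 2.2×1.73² = 6.584 m²
P = 2y√(1+z²) = 2×1.73×√(1+2.2²) = 8.361 m
R = A/P = 6.584/8.361 = 0.7875 m
Q = (1/n)·A·R^(2/3)·S^(1/2) = (1/0.028) × 6.584 × 0.7875^(2/3) × 0.0016^(1/2) = 8.021 m³/s

8.02 m³/s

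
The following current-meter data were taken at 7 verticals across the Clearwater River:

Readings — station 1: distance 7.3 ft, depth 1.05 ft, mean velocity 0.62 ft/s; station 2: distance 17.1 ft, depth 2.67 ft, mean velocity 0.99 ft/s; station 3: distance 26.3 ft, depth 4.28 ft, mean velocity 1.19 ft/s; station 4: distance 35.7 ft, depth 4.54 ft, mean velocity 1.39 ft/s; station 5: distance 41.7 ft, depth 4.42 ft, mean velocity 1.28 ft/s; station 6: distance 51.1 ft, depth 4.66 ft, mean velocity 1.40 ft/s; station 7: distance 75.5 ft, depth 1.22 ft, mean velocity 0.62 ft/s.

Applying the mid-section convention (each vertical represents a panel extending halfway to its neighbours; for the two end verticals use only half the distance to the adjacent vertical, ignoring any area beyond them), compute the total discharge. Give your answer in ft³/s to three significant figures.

287 ft³/s

w_1 = (17.1 − 7.3)/2 = 4.9 ft; q_1 = 0.62 × 1.05 × 4.9 = 3.190 ft³/s
w_2 = (26.3 − 7.3)/2 = 9.5 ft; q_2 = 0.99 × 2.67 × 9.5 = 25.11 ft³/s
w_3 = (35.7 − 17.1)/2 = 9.3 ft; q_3 = 1.19 × 4.28 × 9.3 = 47.37 ft³/s
w_4 = (41.7 − 26.3)/2 = 7.7 ft; q_4 = 1.39 × 4.54 × 7.7 = 48.59 ft³/s
w_5 = (51.1 − 35.7)/2 = 7.7 ft; q_5 = 1.28 × 4.42 × 7.7 = 43.56 ft³/s
w_6 = (75.5 − 41.7)/2 = 16.9 ft; q_6 = 1.40 × 4.66 × 16.9 = 110.3 ft³/s
w_7 = (75.5 − 51.1)/2 = 12.2 ft; q_7 = 0.62 × 1.22 × 12.2 = 9.228 ft³/s
Q = Σ qᵢ = 287.3 ft³/s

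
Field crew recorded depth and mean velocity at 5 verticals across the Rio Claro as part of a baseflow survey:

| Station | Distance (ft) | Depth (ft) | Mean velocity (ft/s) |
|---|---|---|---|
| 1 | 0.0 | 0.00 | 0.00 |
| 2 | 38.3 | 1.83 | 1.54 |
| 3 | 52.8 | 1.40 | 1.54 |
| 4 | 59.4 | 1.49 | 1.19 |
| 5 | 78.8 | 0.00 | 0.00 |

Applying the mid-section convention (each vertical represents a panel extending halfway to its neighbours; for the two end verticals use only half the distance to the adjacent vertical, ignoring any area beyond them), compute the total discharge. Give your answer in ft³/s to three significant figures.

w_2 = (52.8 − 0.0)/2 = 26.4 ft; q_2 = 1.54 × 1.83 × 26.4 = 74.40 ft³/s
w_3 = (59.4 − 38.3)/2 = 10.55 ft; q_3 = 1.54 × 1.40 × 10.55 = 22.75 ft³/s
w_4 = (78.8 − 52.8)/2 = 13 ft; q_4 = 1.19 × 1.49 × 13 = 23.05 ft³/s
Stations 1, 5 contribute zero (depth or velocity is 0).
Q = Σ qᵢ = 120.2 ft³/s

120 ft³/s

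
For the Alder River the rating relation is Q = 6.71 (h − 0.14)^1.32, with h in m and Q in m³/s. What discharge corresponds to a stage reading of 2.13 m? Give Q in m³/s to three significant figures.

16.6 m³/s

Q = 6.71 × (2.13 − 0.14)^1.32 = 6.71 × 1.99^1.32 = 16.64 m³/s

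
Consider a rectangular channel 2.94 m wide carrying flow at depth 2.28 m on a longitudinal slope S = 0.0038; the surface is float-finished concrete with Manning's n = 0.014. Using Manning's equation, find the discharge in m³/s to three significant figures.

A = b·y = 2.94 × 2.28 = 6.703 m²
P = b + 2y = 2.94 + 2×2.28 = 7.500 m
R = A/P = 6.703/7.500 = 0.8938 m
Q = (1/n)·A·R^(2/3)·S^(1/2) = (1/0.014) × 6.703 × 0.8938^(2/3) × 0.0038^(1/2) = 27.39 m³/s

27.4 m³/s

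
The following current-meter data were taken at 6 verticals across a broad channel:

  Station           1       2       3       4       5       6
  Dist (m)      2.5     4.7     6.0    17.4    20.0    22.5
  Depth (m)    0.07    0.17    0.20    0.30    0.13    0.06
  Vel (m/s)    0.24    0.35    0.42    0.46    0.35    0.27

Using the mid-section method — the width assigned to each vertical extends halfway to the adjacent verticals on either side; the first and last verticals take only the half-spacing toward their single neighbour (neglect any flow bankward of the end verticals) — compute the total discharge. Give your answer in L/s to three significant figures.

w_1 = (4.7 − 2.5)/2 = 1.1 m; q_1 = 0.24 × 0.07 × 1.1 = 0.01848 m³/s
w_2 = (6.0 − 2.5)/2 = 1.75 m; q_2 = 0.35 × 0.17 × 1.75 = 0.1041 m³/s
w_3 = (17.4 − 4.7)/2 = 6.35 m; q_3 = 0.42 × 0.20 × 6.35 = 0.5334 m³/s
w_4 = (20.0 − 6.0)/2 = 7 m; q_4 = 0.46 × 0.30 × 7 = 0.9660 m³/s
w_5 = (22.5 − 17.4)/2 = 2.55 m; q_5 = 0.35 × 0.13 × 2.55 = 0.1160 m³/s
w_6 = (22.5 − 20.0)/2 = 1.25 m; q_6 = 0.27 × 0.06 × 1.25 = 0.02025 m³/s
Q = Σ qᵢ = 1.758 m³/s
= 1.758 × 1000 = 1758 L/s

1760 L/s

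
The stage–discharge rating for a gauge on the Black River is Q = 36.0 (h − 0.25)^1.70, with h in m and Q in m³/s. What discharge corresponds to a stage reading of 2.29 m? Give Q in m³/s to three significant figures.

121 m³/s

Q = 36.0 × (2.29 − 0.25)^1.70 = 36.0 × 2.04^1.70 = 121.0 m³/s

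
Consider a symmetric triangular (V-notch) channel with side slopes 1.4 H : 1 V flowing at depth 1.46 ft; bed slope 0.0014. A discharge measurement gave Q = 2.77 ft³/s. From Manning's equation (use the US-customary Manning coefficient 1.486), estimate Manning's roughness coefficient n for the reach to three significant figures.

0.0423

A = z·y² = 1.4×1.46² = 2.984 ft²
P = 2y√(1+z²) = 2×1.46×√(1+1.4²) = 5.024 ft
R = A/P = 2.984/5.024 = 0.5940 ft
n = (1.486/Q)·A·R^(2/3)·S^(1/2) = (1.486/2.77) × 2.984 × 0.7066 × 0.03742 = 0.04233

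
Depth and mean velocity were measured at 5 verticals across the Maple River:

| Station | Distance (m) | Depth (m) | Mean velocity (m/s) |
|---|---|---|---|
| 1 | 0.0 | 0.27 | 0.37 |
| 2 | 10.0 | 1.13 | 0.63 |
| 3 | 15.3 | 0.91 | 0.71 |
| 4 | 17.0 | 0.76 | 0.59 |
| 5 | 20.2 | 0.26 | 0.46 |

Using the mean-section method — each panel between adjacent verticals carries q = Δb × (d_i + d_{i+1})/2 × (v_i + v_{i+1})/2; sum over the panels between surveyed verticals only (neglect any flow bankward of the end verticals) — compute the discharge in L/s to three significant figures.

8900 L/s

Panel 1-2: Δb = 10 m, d̄ = (0.27+1.13)/2 = 0.7, v̄ = (0.37+0.63)/2 = 0.5 → q = 10×0.7×0.5 = 3.500 m³/s
Panel 2-3: Δb = 5.3 m, d̄ = (1.13+0.91)/2 = 1.02, v̄ = (0.63+0.71)/2 = 0.67 → q = 5.3×1.02×0.67 = 3.622 m³/s
Panel 3-4: Δb = 1.7 m, d̄ = (0.91+0.76)/2 = 0.835, v̄ = (0.71+0.59)/2 = 0.65 → q = 1.7×0.835×0.65 = 0.9227 m³/s
Panel 4-5: Δb = 3.2 m, d̄ = (0.76+0.26)/2 = 0.51, v̄ = (0.59+0.46)/2 = 0.525 → q = 3.2×0.51×0.525 = 0.8568 m³/s
Q = Σ q = 8.901 m³/s
= 8.901 × 1000 = 8901 L/s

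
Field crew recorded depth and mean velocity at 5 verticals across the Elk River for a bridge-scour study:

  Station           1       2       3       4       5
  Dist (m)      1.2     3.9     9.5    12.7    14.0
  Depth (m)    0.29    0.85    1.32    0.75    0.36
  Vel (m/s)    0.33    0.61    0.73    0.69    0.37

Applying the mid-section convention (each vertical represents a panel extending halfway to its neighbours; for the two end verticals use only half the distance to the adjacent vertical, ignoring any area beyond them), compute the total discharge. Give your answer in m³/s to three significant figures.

w_1 = (3.9 − 1.2)/2 = 1.35 m; q_1 = 0.33 × 0.29 × 1.35 = 0.1292 m³/s
w_2 = (9.5 − 1.2)/2 = 4.15 m; q_2 = 0.61 × 0.85 × 4.15 = 2.152 m³/s
w_3 = (12.7 − 3.9)/2 = 4.4 m; q_3 = 0.73 × 1.32 × 4.4 = 4.240 m³/s
w_4 = (14.0 − 9.5)/2 = 2.25 m; q_4 = 0.69 × 0.75 × 2.25 = 1.164 m³/s
w_5 = (14.0 − 12.7)/2 = 0.65 m; q_5 = 0.37 × 0.36 × 0.65 = 0.08658 m³/s
Q = Σ qᵢ = 7.772 m³/s

7.77 m³/s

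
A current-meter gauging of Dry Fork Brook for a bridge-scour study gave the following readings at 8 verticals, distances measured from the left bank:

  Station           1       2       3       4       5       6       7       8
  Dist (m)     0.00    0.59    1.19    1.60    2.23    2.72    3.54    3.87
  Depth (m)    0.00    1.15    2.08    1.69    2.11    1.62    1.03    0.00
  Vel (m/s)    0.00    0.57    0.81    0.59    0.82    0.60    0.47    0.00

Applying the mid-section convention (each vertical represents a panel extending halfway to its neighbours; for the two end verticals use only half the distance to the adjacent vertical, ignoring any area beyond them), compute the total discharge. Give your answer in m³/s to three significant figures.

3.64 m³/s

w_2 = (1.19 − 0.00)/2 = 0.595 m; q_2 = 0.57 × 1.15 × 0.595 = 0.3900 m³/s
w_3 = (1.60 − 0.59)/2 = 0.505 m; q_3 = 0.81 × 2.08 × 0.505 = 0.8508 m³/s
w_4 = (2.23 − 1.19)/2 = 0.52 m; q_4 = 0.59 × 1.69 × 0.52 = 0.5185 m³/s
w_5 = (2.72 − 1.60)/2 = 0.56 m; q_5 = 0.82 × 2.11 × 0.56 = 0.9689 m³/s
w_6 = (3.54 − 2.23)/2 = 0.655 m; q_6 = 0.60 × 1.62 × 0.655 = 0.6367 m³/s
w_7 = (3.87 − 2.72)/2 = 0.575 m; q_7 = 0.47 × 1.03 × 0.575 = 0.2784 m³/s
Stations 1, 8 contribute zero (depth or velocity is 0).
Q = Σ qᵢ = 3.643 m³/s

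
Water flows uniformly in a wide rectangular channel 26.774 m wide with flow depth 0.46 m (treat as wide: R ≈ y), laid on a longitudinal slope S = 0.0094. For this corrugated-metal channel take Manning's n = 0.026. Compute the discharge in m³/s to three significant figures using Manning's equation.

27.4 m³/s

A = b·y = 26.774 × 0.46 = 12.32 m²
Wide channel: R ≈ y = 0.46 m
Q = (1/n)·A·R^(2/3)·S^(1/2) = (1/0.026) × 12.32 × 0.4600^(2/3) × 0.0094^(1/2) = 27.37 m³/s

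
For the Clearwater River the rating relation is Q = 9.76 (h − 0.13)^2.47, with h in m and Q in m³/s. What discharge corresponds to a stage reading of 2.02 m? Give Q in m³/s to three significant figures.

47.0 m³/s

Q = 9.76 × (2.02 − 0.13)^2.47 = 9.76 × 1.89^2.47 = 47.02 m³/s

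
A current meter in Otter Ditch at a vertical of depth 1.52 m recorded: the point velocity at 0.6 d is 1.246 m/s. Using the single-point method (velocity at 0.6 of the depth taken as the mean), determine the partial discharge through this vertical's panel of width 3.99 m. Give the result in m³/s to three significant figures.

v̄ = v₀.₆ = 1.246 m/s
q = v̄ × d × w = 1.246 × 1.52 × 3.99 = 7.557 m³/s

7.56 m³/s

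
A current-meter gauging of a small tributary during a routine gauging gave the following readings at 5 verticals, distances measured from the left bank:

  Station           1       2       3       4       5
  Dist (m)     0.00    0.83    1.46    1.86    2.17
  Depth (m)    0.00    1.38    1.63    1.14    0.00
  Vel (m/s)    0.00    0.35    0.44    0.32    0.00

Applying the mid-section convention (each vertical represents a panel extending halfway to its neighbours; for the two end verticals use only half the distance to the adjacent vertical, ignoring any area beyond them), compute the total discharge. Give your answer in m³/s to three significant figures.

w_2 = (1.46 − 0.00)/2 = 0.73 m; q_2 = 0.35 × 1.38 × 0.73 = 0.3526 m³/s
w_3 = (1.86 − 0.83)/2 = 0.515 m; q_3 = 0.44 × 1.63 × 0.515 = 0.3694 m³/s
w_4 = (2.17 − 1.46)/2 = 0.355 m; q_4 = 0.32 × 1.14 × 0.355 = 0.1295 m³/s
Stations 1, 5 contribute zero (depth or velocity is 0).
Q = Σ qᵢ = 0.8515 m³/s

0.851 m³/s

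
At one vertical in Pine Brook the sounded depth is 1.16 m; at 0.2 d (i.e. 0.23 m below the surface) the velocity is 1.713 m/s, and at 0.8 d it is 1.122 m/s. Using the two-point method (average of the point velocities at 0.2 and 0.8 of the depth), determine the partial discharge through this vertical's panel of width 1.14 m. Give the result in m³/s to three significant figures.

v̄ = (1.713 + 1.122) / 2 = 1.418 m/s
q = v̄ × d × w = 1.418 × 1.16 × 1.14 = 1.875 m³/s

1.87 m³/s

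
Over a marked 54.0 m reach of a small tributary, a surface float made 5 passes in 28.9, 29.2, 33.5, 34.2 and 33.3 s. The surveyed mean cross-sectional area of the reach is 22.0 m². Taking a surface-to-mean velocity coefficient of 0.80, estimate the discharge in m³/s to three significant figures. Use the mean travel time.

t̄ = (28.9 + 29.2 + 33.5 + 34.2 + 33.3) / 5 = 31.82 s
v_surface = L / t̄ = 54.0 / 31.82 = 1.697 m/s
v_mean = 0.80 × 1.697 = 1.358 m/s
Q = A × v_mean = 22.0 × 1.358 = 29.87 m³/s

29.9 m³/s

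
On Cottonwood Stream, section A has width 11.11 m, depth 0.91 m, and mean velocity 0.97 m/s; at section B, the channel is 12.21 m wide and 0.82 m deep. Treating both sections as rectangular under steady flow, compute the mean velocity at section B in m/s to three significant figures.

Q = A₁V₁ = (11.11×0.91) × 0.97 = 9.807 m³/s
A₂ = 12.21 × 0.82 = 10.01 m²
V₂ = Q/A₂ = 9.807/10.01 = 0.9795 m/s

0.979 m/s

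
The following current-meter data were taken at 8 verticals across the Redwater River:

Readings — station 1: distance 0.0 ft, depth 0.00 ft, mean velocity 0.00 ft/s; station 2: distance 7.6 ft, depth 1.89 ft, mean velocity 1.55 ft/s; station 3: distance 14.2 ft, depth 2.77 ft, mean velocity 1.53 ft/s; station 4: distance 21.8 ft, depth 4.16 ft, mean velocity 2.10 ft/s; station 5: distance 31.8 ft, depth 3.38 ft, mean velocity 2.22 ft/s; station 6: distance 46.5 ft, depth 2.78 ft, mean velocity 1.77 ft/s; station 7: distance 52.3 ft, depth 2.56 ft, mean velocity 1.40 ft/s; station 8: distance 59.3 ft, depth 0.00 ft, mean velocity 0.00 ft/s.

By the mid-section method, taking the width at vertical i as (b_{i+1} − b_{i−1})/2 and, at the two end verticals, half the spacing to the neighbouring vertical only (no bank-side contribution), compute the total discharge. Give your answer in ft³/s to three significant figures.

w_2 = (14.2 − 0.0)/2 = 7.1 ft; q_2 = 1.55 × 1.89 × 7.1 = 20.80 ft³/s
w_3 = (21.8 − 7.6)/2 = 7.1 ft; q_3 = 1.53 × 2.77 × 7.1 = 30.09 ft³/s
w_4 = (31.8 − 14.2)/2 = 8.8 ft; q_4 = 2.10 × 4.16 × 8.8 = 76.88 ft³/s
w_5 = (46.5 − 21.8)/2 = 12.35 ft; q_5 = 2.22 × 3.38 × 12.35 = 92.67 ft³/s
w_6 = (52.3 − 31.8)/2 = 10.25 ft; q_6 = 1.77 × 2.78 × 10.25 = 50.44 ft³/s
w_7 = (59.3 − 46.5)/2 = 6.4 ft; q_7 = 1.40 × 2.56 × 6.4 = 22.94 ft³/s
Stations 1, 8 contribute zero (depth or velocity is 0).
Q = Σ qᵢ = 293.8 ft³/s

294 ft³/s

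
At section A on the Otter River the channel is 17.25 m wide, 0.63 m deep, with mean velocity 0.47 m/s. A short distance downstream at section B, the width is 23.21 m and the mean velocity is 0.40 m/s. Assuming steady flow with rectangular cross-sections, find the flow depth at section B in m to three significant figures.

0.550 m

Q = A₁V₁ = (17.25×0.63) × 0.47 = 5.108 m³/s
d₂ = Q/(b₂ V₂) = 5.108/(23.21×0.40) = 0.5502 m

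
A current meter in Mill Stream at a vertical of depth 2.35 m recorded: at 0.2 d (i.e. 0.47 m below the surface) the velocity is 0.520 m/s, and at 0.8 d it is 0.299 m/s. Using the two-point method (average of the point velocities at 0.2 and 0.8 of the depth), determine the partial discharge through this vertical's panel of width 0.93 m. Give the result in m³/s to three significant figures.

0.895 m³/s

v̄ = (0.520 + 0.299) / 2 = 0.4095 m/s
q = v̄ × d × w = 0.4095 × 2.35 × 0.93 = 0.8950 m³/s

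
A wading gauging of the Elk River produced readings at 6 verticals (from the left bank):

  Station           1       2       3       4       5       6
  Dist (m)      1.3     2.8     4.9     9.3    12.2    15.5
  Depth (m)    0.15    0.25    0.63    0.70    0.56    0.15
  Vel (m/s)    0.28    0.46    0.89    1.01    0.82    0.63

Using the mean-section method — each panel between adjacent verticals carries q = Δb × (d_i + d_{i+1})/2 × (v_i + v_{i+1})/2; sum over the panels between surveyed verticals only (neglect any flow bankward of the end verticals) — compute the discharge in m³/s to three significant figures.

6.04 m³/s

Panel 1-2: Δb = 1.5 m, d̄ = (0.15+0.25)/2 = 0.2, v̄ = (0.28+0.46)/2 = 0.37 → q = 1.5×0.2×0.37 = 0.1110 m³/s
Panel 2-3: Δb = 2.1 m, d̄ = (0.25+0.63)/2 = 0.44, v̄ = (0.46+0.89)/2 = 0.675 → q = 2.1×0.44×0.675 = 0.6237 m³/s
Panel 3-4: Δb = 4.4 m, d̄ = (0.63+0.70)/2 = 0.665, v̄ = (0.89+1.01)/2 = 0.95 → q = 4.4×0.665×0.95 = 2.780 m³/s
Panel 4-5: Δb = 2.9 m, d̄ = (0.70+0.56)/2 = 0.63, v̄ = (1.01+0.82)/2 = 0.915 → q = 2.9×0.63×0.915 = 1.672 m³/s
Panel 5-6: Δb = 3.3 m, d̄ = (0.56+0.15)/2 = 0.355, v̄ = (0.82+0.63)/2 = 0.725 → q = 3.3×0.355×0.725 = 0.8493 m³/s
Q = Σ q = 6.035 m³/s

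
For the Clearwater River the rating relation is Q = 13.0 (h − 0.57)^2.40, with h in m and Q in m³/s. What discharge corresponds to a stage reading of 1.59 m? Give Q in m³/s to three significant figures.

13.6 m³/s

Q = 13.0 × (1.59 − 0.57)^2.40 = 13.0 × 1.02^2.40 = 13.63 m³/s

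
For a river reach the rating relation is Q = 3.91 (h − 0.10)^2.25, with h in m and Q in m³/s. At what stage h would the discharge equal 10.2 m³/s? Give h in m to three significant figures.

1.63 m

h − h₀ = (Q/C)^(1/b) = (10.2/3.91)^(1/2.25) = 1.531 m
h = 0.10 + 1.531 = 1.631 m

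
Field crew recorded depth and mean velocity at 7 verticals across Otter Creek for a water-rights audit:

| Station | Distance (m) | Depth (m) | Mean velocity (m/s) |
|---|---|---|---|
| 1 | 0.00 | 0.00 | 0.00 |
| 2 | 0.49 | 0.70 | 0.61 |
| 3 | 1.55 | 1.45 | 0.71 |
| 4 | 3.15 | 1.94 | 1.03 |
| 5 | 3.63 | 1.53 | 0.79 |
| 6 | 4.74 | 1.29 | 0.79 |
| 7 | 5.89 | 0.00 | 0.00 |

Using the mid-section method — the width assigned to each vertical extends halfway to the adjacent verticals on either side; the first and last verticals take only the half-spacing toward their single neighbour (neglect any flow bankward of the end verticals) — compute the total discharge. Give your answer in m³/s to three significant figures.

w_2 = (1.55 − 0.00)/2 = 0.775 m; q_2 = 0.61 × 0.70 × 0.775 = 0.3309 m³/s
w_3 = (3.15 − 0.49)/2 = 1.33 m; q_3 = 0.71 × 1.45 × 1.33 = 1.369 m³/s
w_4 = (3.63 − 1.55)/2 = 1.04 m; q_4 = 1.03 × 1.94 × 1.04 = 2.078 m³/s
w_5 = (4.74 − 3.15)/2 = 0.795 m; q_5 = 0.79 × 1.53 × 0.795 = 0.9609 m³/s
w_6 = (5.89 − 3.63)/2 = 1.13 m; q_6 = 0.79 × 1.29 × 1.13 = 1.152 m³/s
Stations 1, 7 contribute zero (depth or velocity is 0).
Q = Σ qᵢ = 5.891 m³/s

5.89 m³/s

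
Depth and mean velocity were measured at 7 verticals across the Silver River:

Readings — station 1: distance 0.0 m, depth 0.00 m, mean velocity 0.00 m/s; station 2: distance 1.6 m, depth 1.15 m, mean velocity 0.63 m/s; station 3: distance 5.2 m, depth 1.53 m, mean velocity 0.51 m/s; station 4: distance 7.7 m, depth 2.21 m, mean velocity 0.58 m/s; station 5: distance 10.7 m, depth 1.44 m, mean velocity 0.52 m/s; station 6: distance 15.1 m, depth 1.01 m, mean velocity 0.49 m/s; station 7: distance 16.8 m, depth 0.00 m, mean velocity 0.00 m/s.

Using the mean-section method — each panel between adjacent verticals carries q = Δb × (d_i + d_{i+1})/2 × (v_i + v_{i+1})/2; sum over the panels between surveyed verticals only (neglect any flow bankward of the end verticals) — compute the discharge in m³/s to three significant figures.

Panel 1-2: Δb = 1.6 m, d̄ = (0.00+1.15)/2 = 0.575, v̄ = (0.00+0.63)/2 = 0.315 → q = 1.6×0.575×0.315 = 0.2898 m³/s
Panel 2-3: Δb = 3.6 m, d̄ = (1.15+1.53)/2 = 1.34, v̄ = (0.63+0.51)/2 = 0.57 → q = 3.6×1.34×0.57 = 2.750 m³/s
Panel 3-4: Δb = 2.5 m, d̄ = (1.53+2.21)/2 = 1.87, v̄ = (0.51+0.58)/2 = 0.545 → q = 2.5×1.87×0.545 = 2.548 m³/s
Panel 4-5: Δb = 3 m, d̄ = (2.21+1.44)/2 = 1.825, v̄ = (0.58+0.52)/2 = 0.55 → q = 3×1.825×0.55 = 3.011 m³/s
Panel 5-6: Δb = 4.4 m, d̄ = (1.44+1.01)/2 = 1.225, v̄ = (0.52+0.49)/2 = 0.505 → q = 4.4×1.225×0.505 = 2.722 m³/s
Panel 6-7: Δb = 1.7 m, d̄ = (1.01+0.00)/2 = 0.505, v̄ = (0.49+0.00)/2 = 0.245 → q = 1.7×0.505×0.245 = 0.2103 m³/s
Q = Σ q = 11.53 m³/s

11.5 m³/s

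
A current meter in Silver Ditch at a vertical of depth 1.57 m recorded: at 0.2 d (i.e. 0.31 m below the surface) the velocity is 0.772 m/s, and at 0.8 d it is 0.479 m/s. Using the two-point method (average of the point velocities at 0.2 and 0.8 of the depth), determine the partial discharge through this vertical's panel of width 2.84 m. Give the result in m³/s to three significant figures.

v̄ = (0.772 + 0.479) / 2 = 0.6255 m/s
q = v̄ × d × w = 0.6255 × 1.57 × 2.84 = 2.789 m³/s

2.79 m³/s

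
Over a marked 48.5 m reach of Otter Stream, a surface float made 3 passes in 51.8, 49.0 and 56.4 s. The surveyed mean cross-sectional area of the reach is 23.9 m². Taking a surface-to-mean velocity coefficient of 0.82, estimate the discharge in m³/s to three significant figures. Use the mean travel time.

t̄ = (51.8 + 49.0 + 56.4) / 3 = 52.4 s
v_surface = L / t̄ = 48.5 / 52.4 = 0.9256 m/s
v_mean = 0.82 × 0.9256 = 0.7590 m/s
Q = A × v_mean = 23.9 × 0.7590 = 18.14 m³/s

18.1 m³/s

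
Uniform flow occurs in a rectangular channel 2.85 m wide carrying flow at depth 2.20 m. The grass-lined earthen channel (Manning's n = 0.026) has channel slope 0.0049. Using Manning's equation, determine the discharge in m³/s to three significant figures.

A = b·y = 2.85 × 2.20 = 6.270 m²
P = b + 2y = 2.85 + 2×2.20 = 7.250 m
R = A/P = 6.270/7.250 = 0.8648 m
Q = (1/n)·A·R^(2/3)·S^(1/2) = (1/0.026) × 6.270 × 0.8648^(2/3) × 0.0049^(1/2) = 15.32 m³/s

15.3 m³/s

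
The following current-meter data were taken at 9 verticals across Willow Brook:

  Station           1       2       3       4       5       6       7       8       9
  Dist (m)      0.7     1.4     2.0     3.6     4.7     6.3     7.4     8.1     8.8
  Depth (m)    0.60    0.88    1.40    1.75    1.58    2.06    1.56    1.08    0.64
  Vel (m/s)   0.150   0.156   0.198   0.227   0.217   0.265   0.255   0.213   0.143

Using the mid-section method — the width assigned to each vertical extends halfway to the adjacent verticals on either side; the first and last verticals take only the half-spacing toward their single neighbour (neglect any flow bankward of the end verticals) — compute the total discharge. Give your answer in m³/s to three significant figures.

w_1 = (1.4 − 0.7)/2 = 0.35 m; q_1 = 0.150 × 0.60 × 0.35 = 0.03150 m³/s
w_2 = (2.0 − 0.7)/2 = 0.65 m; q_2 = 0.156 × 0.88 × 0.65 = 0.08923 m³/s
w_3 = (3.6 − 1.4)/2 = 1.1 m; q_3 = 0.198 × 1.40 × 1.1 = 0.3049 m³/s
w_4 = (4.7 − 2.0)/2 = 1.35 m; q_4 = 0.227 × 1.75 × 1.35 = 0.5363 m³/s
w_5 = (6.3 − 3.6)/2 = 1.35 m; q_5 = 0.217 × 1.58 × 1.35 = 0.4629 m³/s
w_6 = (7.4 − 4.7)/2 = 1.35 m; q_6 = 0.265 × 2.06 × 1.35 = 0.7370 m³/s
w_7 = (8.1 − 6.3)/2 = 0.9 m; q_7 = 0.255 × 1.56 × 0.9 = 0.3580 m³/s
w_8 = (8.8 − 7.4)/2 = 0.7 m; q_8 = 0.213 × 1.08 × 0.7 = 0.1610 m³/s
w_9 = (8.8 − 8.1)/2 = 0.35 m; q_9 = 0.143 × 0.64 × 0.35 = 0.03203 m³/s
Q = Σ qᵢ = 2.713 m³/s

2.71 m³/s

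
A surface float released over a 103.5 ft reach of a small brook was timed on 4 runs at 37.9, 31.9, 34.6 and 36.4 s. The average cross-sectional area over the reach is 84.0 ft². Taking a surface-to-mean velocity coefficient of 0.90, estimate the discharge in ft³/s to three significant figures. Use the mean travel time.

222 ft³/s

t̄ = (37.9 + 31.9 + 34.6 + 36.4) / 4 = 35.2 s
v_surface = L / t̄ = 103.5 / 35.2 = 2.940 ft/s
v_mean = 0.90 × 2.940 = 2.646 ft/s
Q = A × v_mean = 84.0 × 2.646 = 222.3 ft³/s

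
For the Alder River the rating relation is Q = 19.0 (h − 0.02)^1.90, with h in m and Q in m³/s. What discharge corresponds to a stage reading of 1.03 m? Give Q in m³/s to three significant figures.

Q = 19.0 × (1.03 − 0.02)^1.90 = 19.0 × 1.01^1.90 = 19.36 m³/s

19.4 m³/s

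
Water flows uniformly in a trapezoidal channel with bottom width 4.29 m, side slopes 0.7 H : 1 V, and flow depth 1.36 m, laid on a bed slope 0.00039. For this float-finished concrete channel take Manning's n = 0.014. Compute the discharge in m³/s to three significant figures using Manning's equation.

9.63 m³/s

A = (b + z·y)·y = (4.29 + 0.7×1.36)×1.36 = 7.129 m²
P = b + 2y√(1+z²) = 4.29 + 2×1.36×√(1+0.7²) = 7.610 m
R = A/P = 7.129/7.610 = 0.9368 m
Q = (1/n)·A·R^(2/3)·S^(1/2) = (1/0.014) × 7.129 × 0.9368^(2/3) × 0.00039^(1/2) = 9.628 m³/s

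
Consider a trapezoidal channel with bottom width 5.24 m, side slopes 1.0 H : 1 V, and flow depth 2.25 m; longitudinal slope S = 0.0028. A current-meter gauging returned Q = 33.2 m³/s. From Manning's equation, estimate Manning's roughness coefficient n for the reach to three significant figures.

A = (b + z·y)·y = (5.24 + 1.0×2.25)×2.25 = 16.85 m²
P = b + 2y√(1+z²) = 5.24 + 2×2.25×√(1+1.0²) = 11.60 m
R = A/P = 16.85/11.60 = 1.452 m
n = (1/Q)·A·R^(2/3)·S^(1/2) = (1/33.2) × 16.85 × 1.282 × 0.05292 = 0.03445

0.0344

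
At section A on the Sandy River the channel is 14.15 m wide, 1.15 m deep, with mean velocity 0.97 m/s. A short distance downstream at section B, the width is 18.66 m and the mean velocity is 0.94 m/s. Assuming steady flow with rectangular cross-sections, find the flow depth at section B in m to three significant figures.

Q = A₁V₁ = (14.15×1.15) × 0.97 = 15.78 m³/s
d₂ = Q/(b₂ V₂) = 15.78/(18.66×0.94) = 0.8999 m

0.900 m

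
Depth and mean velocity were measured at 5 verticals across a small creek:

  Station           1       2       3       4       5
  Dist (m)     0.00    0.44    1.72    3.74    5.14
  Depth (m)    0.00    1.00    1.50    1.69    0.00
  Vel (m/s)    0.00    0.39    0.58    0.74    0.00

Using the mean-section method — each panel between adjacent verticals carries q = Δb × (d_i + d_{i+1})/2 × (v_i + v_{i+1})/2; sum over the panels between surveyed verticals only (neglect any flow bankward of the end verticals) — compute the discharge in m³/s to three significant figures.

3.38 m³/s

Panel 1-2: Δb = 0.44 m, d̄ = (0.00+1.00)/2 = 0.5, v̄ = (0.00+0.39)/2 = 0.195 → q = 0.44×0.5×0.195 = 0.04290 m³/s
Panel 2-3: Δb = 1.28 m, d̄ = (1.00+1.50)/2 = 1.25, v̄ = (0.39+0.58)/2 = 0.485 → q = 1.28×1.25×0.485 = 0.7760 m³/s
Panel 3-4: Δb = 2.02 m, d̄ = (1.50+1.69)/2 = 1.595, v̄ = (0.58+0.74)/2 = 0.66 → q = 2.02×1.595×0.66 = 2.126 m³/s
Panel 4-5: Δb = 1.4 m, d̄ = (1.69+0.00)/2 = 0.845, v̄ = (0.74+0.00)/2 = 0.37 → q = 1.4×0.845×0.37 = 0.4377 m³/s
Q = Σ q = 3.383 m³/s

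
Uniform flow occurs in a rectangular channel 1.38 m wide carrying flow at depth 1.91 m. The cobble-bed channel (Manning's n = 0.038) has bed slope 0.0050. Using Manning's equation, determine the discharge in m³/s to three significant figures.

3.12 m³/s

A = b·y = 1.38 × 1.91 = 2.636 m²
P = b + 2y = 1.38 + 2×1.91 = 5.200 m
R = A/P = 2.636/5.200 = 0.5069 m
Q = (1/n)·A·R^(2/3)·S^(1/2) = (1/0.038) × 2.636 × 0.5069^(2/3) × 0.0050^(1/2) = 3.118 m³/s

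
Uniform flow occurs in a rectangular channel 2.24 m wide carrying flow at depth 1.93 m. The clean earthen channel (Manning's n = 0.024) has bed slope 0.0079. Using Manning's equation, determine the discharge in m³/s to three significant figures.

A = b·y = 2.24 × 1.93 = 4.323 m²
P = b + 2y = 2.24 + 2×1.93 = 6.100 m
R = A/P = 4.323/6.100 = 0.7087 m
Q = (1/n)·A·R^(2/3)·S^(1/2) = (1/0.024) × 4.323 × 0.7087^(2/3) × 0.0079^(1/2) = 12.73 m³/s

12.7 m³/s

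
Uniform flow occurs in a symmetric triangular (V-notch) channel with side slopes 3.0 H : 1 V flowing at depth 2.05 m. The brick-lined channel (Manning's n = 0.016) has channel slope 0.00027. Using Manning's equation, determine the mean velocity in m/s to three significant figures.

A = z·y² = 3.0×2.05² = 12.61 m²
P = 2y√(1+z²) = 2×2.05×√(1+3.0²) = 12.97 m
R = A/P = 12.61/12.97 = 0.9724 m
Q = (1/n)·A·R^(2/3)·S^(1/2) = (1/0.016) × 12.61 × 0.9724^(2/3) × 0.00027^(1/2) = 12.71 m³/s
V = Q/A = 12.71/12.61 = 1.008 m/s

1.01 m/s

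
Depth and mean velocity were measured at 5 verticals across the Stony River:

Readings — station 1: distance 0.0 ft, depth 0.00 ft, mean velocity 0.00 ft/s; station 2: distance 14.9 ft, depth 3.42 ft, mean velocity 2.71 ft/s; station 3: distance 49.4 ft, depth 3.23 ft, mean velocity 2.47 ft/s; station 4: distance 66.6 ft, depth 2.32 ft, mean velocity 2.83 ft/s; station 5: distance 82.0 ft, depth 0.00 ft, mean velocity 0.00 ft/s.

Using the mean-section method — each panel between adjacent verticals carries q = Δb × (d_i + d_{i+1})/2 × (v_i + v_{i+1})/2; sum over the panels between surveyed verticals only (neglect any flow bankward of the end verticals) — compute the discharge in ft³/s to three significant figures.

483 ft³/s

Panel 1-2: Δb = 14.9 ft, d̄ = (0.00+3.42)/2 = 1.71, v̄ = (0.00+2.71)/2 = 1.355 → q = 14.9×1.71×1.355 = 34.52 ft³/s
Panel 2-3: Δb = 34.5 ft, d̄ = (3.42+3.23)/2 = 3.325, v̄ = (2.71+2.47)/2 = 2.59 → q = 34.5×3.325×2.59 = 297.1 ft³/s
Panel 3-4: Δb = 17.2 ft, d̄ = (3.23+2.32)/2 = 2.775, v̄ = (2.47+2.83)/2 = 2.65 → q = 17.2×2.775×2.65 = 126.5 ft³/s
Panel 4-5: Δb = 15.4 ft, d̄ = (2.32+0.00)/2 = 1.16, v̄ = (2.83+0.00)/2 = 1.415 → q = 15.4×1.16×1.415 = 25.28 ft³/s
Q = Σ q = 483.4 ft³/s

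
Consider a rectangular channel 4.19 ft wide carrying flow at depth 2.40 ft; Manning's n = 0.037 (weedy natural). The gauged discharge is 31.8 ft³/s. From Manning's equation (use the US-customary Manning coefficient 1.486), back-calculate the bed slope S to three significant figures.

0.00534

A = b·y = 4.19 × 2.40 = 10.06 ft²
P = b + 2y = 4.19 + 2×2.40 = 8.990 ft
R = A/P = 10.06/8.990 = 1.119 ft
S = (Q·n / (1.486·A·R^(2/3)))² = (31.8×0.037 / (1.486×10.06×1.078))² = 0.005339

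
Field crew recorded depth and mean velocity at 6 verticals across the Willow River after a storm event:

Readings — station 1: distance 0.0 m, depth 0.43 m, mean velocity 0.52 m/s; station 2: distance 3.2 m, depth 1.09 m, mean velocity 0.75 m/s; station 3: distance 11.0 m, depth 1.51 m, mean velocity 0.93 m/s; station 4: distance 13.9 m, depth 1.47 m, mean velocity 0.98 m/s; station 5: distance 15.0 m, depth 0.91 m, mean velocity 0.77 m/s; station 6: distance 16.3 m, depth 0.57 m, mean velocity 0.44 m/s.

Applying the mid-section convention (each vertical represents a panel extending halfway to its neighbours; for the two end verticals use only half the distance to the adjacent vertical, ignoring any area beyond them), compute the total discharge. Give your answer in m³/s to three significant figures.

w_1 = (3.2 − 0.0)/2 = 1.6 m; q_1 = 0.52 × 0.43 × 1.6 = 0.3578 m³/s
w_2 = (11.0 − 0.0)/2 = 5.5 m; q_2 = 0.75 × 1.09 × 5.5 = 4.496 m³/s
w_3 = (13.9 − 3.2)/2 = 5.35 m; q_3 = 0.93 × 1.51 × 5.35 = 7.513 m³/s
w_4 = (15.0 − 11.0)/2 = 2 m; q_4 = 0.98 × 1.47 × 2 = 2.881 m³/s
w_5 = (16.3 − 13.9)/2 = 1.2 m; q_5 = 0.77 × 0.91 × 1.2 = 0.8408 m³/s
w_6 = (16.3 − 15.0)/2 = 0.65 m; q_6 = 0.44 × 0.57 × 0.65 = 0.1630 m³/s
Q = Σ qᵢ = 16.25 m³/s

16.3 m³/s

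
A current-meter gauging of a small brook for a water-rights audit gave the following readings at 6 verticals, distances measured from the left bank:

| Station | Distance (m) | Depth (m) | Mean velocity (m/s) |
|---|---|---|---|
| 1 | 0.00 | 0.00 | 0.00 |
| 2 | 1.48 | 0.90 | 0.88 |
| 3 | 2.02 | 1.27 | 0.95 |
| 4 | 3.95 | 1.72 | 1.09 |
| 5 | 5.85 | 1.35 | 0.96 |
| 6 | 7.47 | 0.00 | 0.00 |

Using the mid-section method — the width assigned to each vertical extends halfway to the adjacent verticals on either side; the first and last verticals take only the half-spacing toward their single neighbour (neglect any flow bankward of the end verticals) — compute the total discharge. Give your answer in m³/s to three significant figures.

8.16 m³/s

w_2 = (2.02 − 0.00)/2 = 1.01 m; q_2 = 0.88 × 0.90 × 1.01 = 0.7999 m³/s
w_3 = (3.95 − 1.48)/2 = 1.235 m; q_3 = 0.95 × 1.27 × 1.235 = 1.490 m³/s
w_4 = (5.85 − 2.02)/2 = 1.915 m; q_4 = 1.09 × 1.72 × 1.915 = 3.590 m³/s
w_5 = (7.47 − 3.95)/2 = 1.76 m; q_5 = 0.96 × 1.35 × 1.76 = 2.281 m³/s
Stations 1, 6 contribute zero (depth or velocity is 0).
Q = Σ qᵢ = 8.161 m³/s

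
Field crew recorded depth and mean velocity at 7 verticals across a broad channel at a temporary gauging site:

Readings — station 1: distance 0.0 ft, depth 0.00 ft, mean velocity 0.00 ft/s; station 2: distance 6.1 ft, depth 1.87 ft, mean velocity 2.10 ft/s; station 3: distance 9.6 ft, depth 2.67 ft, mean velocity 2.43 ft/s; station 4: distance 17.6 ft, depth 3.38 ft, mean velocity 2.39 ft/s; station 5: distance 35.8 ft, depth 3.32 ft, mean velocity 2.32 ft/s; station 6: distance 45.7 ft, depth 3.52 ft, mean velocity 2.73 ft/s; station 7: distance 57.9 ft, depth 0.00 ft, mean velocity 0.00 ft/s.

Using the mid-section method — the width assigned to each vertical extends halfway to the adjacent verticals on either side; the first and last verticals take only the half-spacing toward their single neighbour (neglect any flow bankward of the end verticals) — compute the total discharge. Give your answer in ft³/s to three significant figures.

w_2 = (9.6 − 0.0)/2 = 4.8 ft; q_2 = 2.10 × 1.87 × 4.8 = 18.85 ft³/s
w_3 = (17.6 − 6.1)/2 = 5.75 ft; q_3 = 2.43 × 2.67 × 5.75 = 37.31 ft³/s
w_4 = (35.8 − 9.6)/2 = 13.1 ft; q_4 = 2.39 × 3.38 × 13.1 = 105.8 ft³/s
w_5 = (45.7 − 17.6)/2 = 14.05 ft; q_5 = 2.32 × 3.32 × 14.05 = 108.2 ft³/s
w_6 = (57.9 − 35.8)/2 = 11.05 ft; q_6 = 2.73 × 3.52 × 11.05 = 106.2 ft³/s
Stations 1, 7 contribute zero (depth or velocity is 0).
Q = Σ qᵢ = 376.4 ft³/s

376 ft³/s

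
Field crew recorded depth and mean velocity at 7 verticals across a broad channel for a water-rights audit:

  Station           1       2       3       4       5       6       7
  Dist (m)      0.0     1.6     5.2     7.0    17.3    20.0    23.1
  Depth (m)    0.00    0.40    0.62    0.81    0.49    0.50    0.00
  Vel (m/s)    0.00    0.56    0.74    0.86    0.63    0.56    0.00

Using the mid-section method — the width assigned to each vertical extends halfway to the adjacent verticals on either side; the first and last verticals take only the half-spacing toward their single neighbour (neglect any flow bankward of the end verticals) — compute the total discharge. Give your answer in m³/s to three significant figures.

w_2 = (5.2 − 0.0)/2 = 2.6 m; q_2 = 0.56 × 0.40 × 2.6 = 0.5824 m³/s
w_3 = (7.0 − 1.6)/2 = 2.7 m; q_3 = 0.74 × 0.62 × 2.7 = 1.239 m³/s
w_4 = (17.3 − 5.2)/2 = 6.05 m; q_4 = 0.86 × 0.81 × 6.05 = 4.214 m³/s
w_5 = (20.0 − 7.0)/2 = 6.5 m; q_5 = 0.63 × 0.49 × 6.5 = 2.007 m³/s
w_6 = (23.1 − 17.3)/2 = 2.9 m; q_6 = 0.56 × 0.50 × 2.9 = 0.8120 m³/s
Stations 1, 7 contribute zero (depth or velocity is 0).
Q = Σ qᵢ = 8.854 m³/s

8.85 m³/s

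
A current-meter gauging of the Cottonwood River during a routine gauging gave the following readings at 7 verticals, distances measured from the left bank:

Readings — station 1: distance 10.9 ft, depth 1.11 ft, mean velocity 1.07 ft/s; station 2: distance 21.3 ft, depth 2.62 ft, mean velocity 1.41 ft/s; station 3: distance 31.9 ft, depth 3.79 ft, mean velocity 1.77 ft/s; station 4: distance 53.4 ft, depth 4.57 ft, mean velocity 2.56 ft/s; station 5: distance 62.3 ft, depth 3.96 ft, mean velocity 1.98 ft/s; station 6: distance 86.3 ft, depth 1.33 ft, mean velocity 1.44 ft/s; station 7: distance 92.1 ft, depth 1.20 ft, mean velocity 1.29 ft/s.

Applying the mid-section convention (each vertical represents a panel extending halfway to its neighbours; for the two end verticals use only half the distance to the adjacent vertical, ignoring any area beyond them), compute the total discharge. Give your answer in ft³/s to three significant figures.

492 ft³/s

w_1 = (21.3 − 10.9)/2 = 5.2 ft; q_1 = 1.07 × 1.11 × 5.2 = 6.176 ft³/s
w_2 = (31.9 − 10.9)/2 = 10.5 ft; q_2 = 1.41 × 2.62 × 10.5 = 38.79 ft³/s
w_3 = (53.4 − 21.3)/2 = 16.05 ft; q_3 = 1.77 × 3.79 × 16.05 = 107.7 ft³/s
w_4 = (62.3 − 31.9)/2 = 15.2 ft; q_4 = 2.56 × 4.57 × 15.2 = 177.8 ft³/s
w_5 = (86.3 − 53.4)/2 = 16.45 ft; q_5 = 1.98 × 3.96 × 16.45 = 129.0 ft³/s
w_6 = (92.1 − 62.3)/2 = 14.9 ft; q_6 = 1.44 × 1.33 × 14.9 = 28.54 ft³/s
w_7 = (92.1 − 86.3)/2 = 2.9 ft; q_7 = 1.29 × 1.20 × 2.9 = 4.489 ft³/s
Q = Σ qᵢ = 492.5 ft³/s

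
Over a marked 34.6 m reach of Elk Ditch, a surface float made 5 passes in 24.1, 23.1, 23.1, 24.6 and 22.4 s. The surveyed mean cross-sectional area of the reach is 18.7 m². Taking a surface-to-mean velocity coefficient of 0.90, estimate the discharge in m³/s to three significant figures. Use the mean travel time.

24.8 m³/s

t̄ = (24.1 + 23.1 + 23.1 + 24.6 + 22.4) / 5 = 23.46 s
v_surface = L / t̄ = 34.6 / 23.46 = 1.475 m/s
v_mean = 0.90 × 1.475 = 1.327 m/s
Q = A × v_mean = 18.7 × 1.327 = 24.82 m³/s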